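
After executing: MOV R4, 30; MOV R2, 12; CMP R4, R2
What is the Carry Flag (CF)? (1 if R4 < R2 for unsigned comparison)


Register state trace:
  MOV R4, 30  → R4 = 30
  MOV R2, 12  → R2 = 12
  CMP R4, R2  → unsigned 30 - 12: no borrow
  30 >= 12, so CF = 0
CF = 0

0


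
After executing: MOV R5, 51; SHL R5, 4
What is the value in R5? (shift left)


Register state trace:
  MOV R5, 51  → R5 = 51
  SHL R5, 4  → R5 = 51 << 4 = 51 * 2^4 = 816
Final: R5 = 816

816


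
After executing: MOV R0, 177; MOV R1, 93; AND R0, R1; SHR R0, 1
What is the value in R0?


Register state trace:
  MOV R0, 177  → R0 = 177 (0b10110001)
  MOV R1, 93  → R1 = 93 (0b01011101)
  AND R0, R1  → R0 = 177 AND 93 = 17 (0b00010001)
  SHR R0, 1  → R0 = 17 >> 1 = 8
Final: R0 = 8

8


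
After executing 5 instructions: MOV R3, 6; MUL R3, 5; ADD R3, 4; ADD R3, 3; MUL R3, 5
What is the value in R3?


Register state trace:
  MOV R3, 6  → R3 = 6
  MUL R3, 5  → R3 = 6 * 5 = 30
  ADD R3, 4  → R3 = 30 + 4 = 34
  ADD R3, 3  → R3 = 34 + 3 = 37
  MUL R3, 5  → R3 = 37 * 5 = 185
Final: R3 = 185

185


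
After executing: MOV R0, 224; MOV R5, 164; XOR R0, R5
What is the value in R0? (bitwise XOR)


Register state trace:
  MOV R0, 224  → R0 = 224 (0b11100000)
  MOV R5, 164  → R5 = 164 (0b10100100)
  XOR R0, R5  → R0 = 224 XOR 164 = 68 (0b01000100)
Final: R0 = 68

68


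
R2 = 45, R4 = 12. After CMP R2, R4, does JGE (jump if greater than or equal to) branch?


Trace:
  R2 = 45, R4 = 12
  CMP R2, R4  → compares 45 vs 12
  JGE checks: is 45 greater than or equal to 12?
  45 > 12, so condition is true
Branch taken: Yes

Yes


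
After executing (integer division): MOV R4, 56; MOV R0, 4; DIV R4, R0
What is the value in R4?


Register state trace:
  MOV R4, 56  → R4 = 56
  MOV R0, 4  → R0 = 4
  DIV R4, R0  → R4 = 56 // 4 = 14
Final: R4 = 14

14


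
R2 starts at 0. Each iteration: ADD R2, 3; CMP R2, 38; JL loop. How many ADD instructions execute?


Loop trace (R2 starts at 0, target 38, step 3):
  ADD #1: R2 = 0 + 3 = 3  → 3 < 38, loop
  ADD #2: R2 = 3 + 3 = 6  → 6 < 38, loop
  ADD #3: R2 = 6 + 3 = 9  → 9 < 38, loop
  ADD #4: R2 = 9 + 3 = 12  → 12 < 38, loop
  ADD #5: R2 = 12 + 3 = 15  → 15 < 38, loop
  ADD #6: R2 = 15 + 3 = 18  → 18 < 38, loop
  ADD #7: R2 = 18 + 3 = 21  → 21 < 38, loop
  ADD #8: R2 = 21 + 3 = 24  → 24 < 38, loop
  ADD #9: R2 = 24 + 3 = 27  → 27 < 38, loop
  ADD #10: R2 = 27 + 3 = 30  → 30 < 38, loop
  ADD #11: R2 = 30 + 3 = 33  → 33 < 38, loop
  ADD #12: R2 = 33 + 3 = 36  → 36 < 38, loop
  ADD #13: R2 = 36 + 3 = 39  → 39 >= 38, exit
Total ADD instructions: 13

13


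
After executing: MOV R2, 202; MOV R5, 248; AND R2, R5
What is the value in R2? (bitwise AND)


Register state trace:
  MOV R2, 202  → R2 = 202 (0b11001010)
  MOV R5, 248  → R5 = 248 (0b11111000)
  AND R2, R5  → R2 = 202 AND 248 = 200 (0b11001000)
Final: R2 = 200

200


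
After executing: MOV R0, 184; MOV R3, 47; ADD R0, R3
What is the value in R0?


Register state trace:
  MOV R0, 184  → R0 = 184
  MOV R3, 47  → R3 = 47
  ADD R0, R3  → R0 = 184 + 47 = 231
Final: R0 = 231

231


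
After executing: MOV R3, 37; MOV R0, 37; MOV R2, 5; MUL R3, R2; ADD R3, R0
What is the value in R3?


Register state trace:
  MOV R3, 37  → R3 = 37
  MOV R0, 37  → R0 = 37
  MOV R2, 5  → R2 = 5
  MUL R3, R2  → R3 = 37 * 5 = 185
  ADD R3, R0  → R3 = 185 + 37 = 222
Final: R3 = 222

222


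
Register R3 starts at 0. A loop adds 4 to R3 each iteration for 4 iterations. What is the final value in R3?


Starting value: R3 = 0
  Iter 1: R3 = 0 + 4 = 4
  Iter 2: R3 = 4 + 4 = 8
  Iter 3: R3 = 8 + 4 = 12
  Iter 4: R3 = 12 + 4 = 16
Final: R3 = 16

16


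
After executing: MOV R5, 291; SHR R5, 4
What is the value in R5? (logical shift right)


Register state trace:
  MOV R5, 291  → R5 = 291
  SHR R5, 4  → R5 = 291 >> 4 = 291 // 2^4 = 18
Final: R5 = 18

18


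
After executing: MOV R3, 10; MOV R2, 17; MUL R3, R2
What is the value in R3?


Register state trace:
  MOV R3, 10  → R3 = 10
  MOV R2, 17  → R2 = 17
  MUL R3, R2  → R3 = 10 * 17 = 170
Final: R3 = 170

170


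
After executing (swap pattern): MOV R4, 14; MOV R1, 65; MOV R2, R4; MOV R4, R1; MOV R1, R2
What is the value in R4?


Register state trace (swap pattern):
  MOV R4, 14  → R4 = 14
  MOV R1, 65  → R1 = 65
  MOV R2, R4  → R2 = 14  (save R4)
  MOV R4, R1  → R4 = 65  (R4 gets R1's value)
  MOV R1, R2  → R1 = 14  (R1 gets saved value)
Final: R4 = 65

65


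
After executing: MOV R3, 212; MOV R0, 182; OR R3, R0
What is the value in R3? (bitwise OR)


Register state trace:
  MOV R3, 212  → R3 = 212 (0b11010100)
  MOV R0, 182  → R0 = 182 (0b10110110)
  OR R3, R0   → R3 = 212 OR 182 = 246 (0b11110110)
Final: R3 = 246

246


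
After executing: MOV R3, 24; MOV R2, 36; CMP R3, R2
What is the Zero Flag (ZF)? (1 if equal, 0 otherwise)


Register state trace:
  MOV R3, 24  → R3 = 24
  MOV R2, 36  → R2 = 36
  CMP R3, R2  → computes 24 - 36 = -12
  Result is nonzero, so values are not equal
ZF = 0

0


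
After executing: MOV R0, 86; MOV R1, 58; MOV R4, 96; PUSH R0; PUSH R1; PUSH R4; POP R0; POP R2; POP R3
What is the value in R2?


Stack trace (top is rightmost):
  MOV R0, 86  → R0 = 86
  MOV R1, 58  → R1 = 58
  MOV R4, 96  → R4 = 96
  PUSH R0  → stack: [86]
  PUSH R1  → stack: [86, 58]
  PUSH R4  → stack: [86, 58, 96]
  POP R0  → R0 = 96, stack: [86, 58]
  POP R2  → R2 = 58, stack: [86]
  POP R3  → R3 = 86, stack: []
Final: R2 = 58

58


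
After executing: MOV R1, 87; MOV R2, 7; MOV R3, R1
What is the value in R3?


Register state trace:
  MOV R1, 87  → R1 = 87
  MOV R2, 7  → R2 = 7
  MOV R3, R1  → R3 = 87
Final: R3 = 87

87


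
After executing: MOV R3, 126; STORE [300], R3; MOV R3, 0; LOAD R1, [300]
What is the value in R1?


Register and memory trace:
  MOV R3, 126  → R3 = 126
  STORE [300], R3  → mem[300] = 126
  MOV R3, 0  → R3 = 0
  LOAD R1, [300]  → R1 = mem[300] = 126
Final: R1 = 126

126


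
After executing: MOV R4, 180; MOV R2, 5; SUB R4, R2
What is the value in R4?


Register state trace:
  MOV R4, 180  → R4 = 180
  MOV R2, 5  → R2 = 5
  SUB R4, R2  → R4 = 180 - 5 = 175
Final: R4 = 175

175


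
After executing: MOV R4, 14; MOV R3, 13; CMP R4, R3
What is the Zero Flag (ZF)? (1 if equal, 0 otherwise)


Register state trace:
  MOV R4, 14  → R4 = 14
  MOV R3, 13  → R3 = 13
  CMP R4, R3  → computes 14 - 13 = 1
  Result is nonzero, so values are not equal
ZF = 0

0


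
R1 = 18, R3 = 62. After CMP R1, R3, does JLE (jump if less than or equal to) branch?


Trace:
  R1 = 18, R3 = 62
  CMP R1, R3  → compares 18 vs 62
  JLE checks: is 18 less than or equal to 62?
  18 < 62, so condition is true
Branch taken: Yes

Yes


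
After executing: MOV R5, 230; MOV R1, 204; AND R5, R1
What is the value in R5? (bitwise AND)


Register state trace:
  MOV R5, 230  → R5 = 230 (0b11100110)
  MOV R1, 204  → R1 = 204 (0b11001100)
  AND R5, R1  → R5 = 230 AND 204 = 196 (0b11000100)
Final: R5 = 196

196


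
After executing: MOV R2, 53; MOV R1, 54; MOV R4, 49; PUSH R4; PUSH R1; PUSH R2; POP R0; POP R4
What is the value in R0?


Stack trace (top is rightmost):
  MOV R2, 53  → R2 = 53
  MOV R1, 54  → R1 = 54
  MOV R4, 49  → R4 = 49
  PUSH R4  → stack: [49]
  PUSH R1  → stack: [49, 54]
  PUSH R2  → stack: [49, 54, 53]
  POP R0  → R0 = 53, stack: [49, 54]
  POP R4  → R4 = 54, stack: [49]
Final: R0 = 53

53


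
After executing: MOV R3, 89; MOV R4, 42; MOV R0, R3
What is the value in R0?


Register state trace:
  MOV R3, 89  → R3 = 89
  MOV R4, 42  → R4 = 42
  MOV R0, R3  → R0 = 89
Final: R0 = 89

89


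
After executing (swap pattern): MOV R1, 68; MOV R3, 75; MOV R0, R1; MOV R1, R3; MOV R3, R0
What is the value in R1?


Register state trace (swap pattern):
  MOV R1, 68  → R1 = 68
  MOV R3, 75  → R3 = 75
  MOV R0, R1  → R0 = 68  (save R1)
  MOV R1, R3  → R1 = 75  (R1 gets R3's value)
  MOV R3, R0  → R3 = 68  (R3 gets saved value)
Final: R1 = 75

75


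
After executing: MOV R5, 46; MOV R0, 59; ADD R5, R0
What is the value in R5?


Register state trace:
  MOV R5, 46  → R5 = 46
  MOV R0, 59  → R0 = 59
  ADD R5, R0  → R5 = 46 + 59 = 105
Final: R5 = 105

105


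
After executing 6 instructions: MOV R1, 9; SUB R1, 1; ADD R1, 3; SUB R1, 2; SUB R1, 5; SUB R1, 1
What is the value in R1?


Register state trace:
  MOV R1, 9  → R1 = 9
  SUB R1, 1  → R1 = 9 - 1 = 8
  ADD R1, 3  → R1 = 8 + 3 = 11
  SUB R1, 2  → R1 = 11 - 2 = 9
  SUB R1, 5  → R1 = 9 - 5 = 4
  SUB R1, 1  → R1 = 4 - 1 = 3
Final: R1 = 3

3


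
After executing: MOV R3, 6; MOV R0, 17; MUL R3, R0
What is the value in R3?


Register state trace:
  MOV R3, 6  → R3 = 6
  MOV R0, 17  → R0 = 17
  MUL R3, R0  → R3 = 6 * 17 = 102
Final: R3 = 102

102


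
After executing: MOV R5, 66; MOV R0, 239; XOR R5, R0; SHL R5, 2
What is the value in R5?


Register state trace:
  MOV R5, 66  → R5 = 66 (0b01000010)
  MOV R0, 239  → R0 = 239 (0b11101111)
  XOR R5, R0  → R5 = 66 XOR 239 = 173 (0b10101101)
  SHL R5, 2  → R5 = 173 << 2 = 692
Final: R5 = 692

692


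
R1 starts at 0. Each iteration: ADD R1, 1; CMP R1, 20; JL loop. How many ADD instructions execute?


Loop trace (R1 starts at 0, target 20, step 1):
  ADD #1: R1 = 0 + 1 = 1  → 1 < 20, loop
  ADD #2: R1 = 1 + 1 = 2  → 2 < 20, loop
  ADD #3: R1 = 2 + 1 = 3  → 3 < 20, loop
  ADD #4: R1 = 3 + 1 = 4  → 4 < 20, loop
  ADD #5: R1 = 4 + 1 = 5  → 5 < 20, loop
  ADD #6: R1 = 5 + 1 = 6  → 6 < 20, loop
  ADD #7: R1 = 6 + 1 = 7  → 7 < 20, loop
  ADD #8: R1 = 7 + 1 = 8  → 8 < 20, loop
  ADD #9: R1 = 8 + 1 = 9  → 9 < 20, loop
  ADD #10: R1 = 9 + 1 = 10  → 10 < 20, loop
  ADD #11: R1 = 10 + 1 = 11  → 11 < 20, loop
  ADD #12: R1 = 11 + 1 = 12  → 12 < 20, loop
  ADD #13: R1 = 12 + 1 = 13  → 13 < 20, loop
  ADD #14: R1 = 13 + 1 = 14  → 14 < 20, loop
  ADD #15: R1 = 14 + 1 = 15  → 15 < 20, loop
  ADD #16: R1 = 15 + 1 = 16  → 16 < 20, loop
  ADD #17: R1 = 16 + 1 = 17  → 17 < 20, loop
  ADD #18: R1 = 17 + 1 = 18  → 18 < 20, loop
  ADD #19: R1 = 18 + 1 = 19  → 19 < 20, loop
  ADD #20: R1 = 19 + 1 = 20  → 20 >= 20, exit
Total ADD instructions: 20

20


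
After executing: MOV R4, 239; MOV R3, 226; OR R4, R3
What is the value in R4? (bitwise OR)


Register state trace:
  MOV R4, 239  → R4 = 239 (0b11101111)
  MOV R3, 226  → R3 = 226 (0b11100010)
  OR R4, R3   → R4 = 239 OR 226 = 239 (0b11101111)
Final: R4 = 239

239


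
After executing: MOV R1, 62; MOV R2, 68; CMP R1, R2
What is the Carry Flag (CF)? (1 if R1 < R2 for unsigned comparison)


Register state trace:
  MOV R1, 62  → R1 = 62
  MOV R2, 68  → R2 = 68
  CMP R1, R2  → unsigned 62 - 68: borrow occurs
  62 < 68, so CF = 1
CF = 1

1


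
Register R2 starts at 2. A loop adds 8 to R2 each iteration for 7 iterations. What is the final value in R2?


Starting value: R2 = 2
  Iter 1: R2 = 2 + 8 = 10
  Iter 2: R2 = 10 + 8 = 18
  Iter 3: R2 = 18 + 8 = 26
  Iter 4: R2 = 26 + 8 = 34
  Iter 5: R2 = 34 + 8 = 42
  Iter 6: R2 = 42 + 8 = 50
  Iter 7: R2 = 50 + 8 = 58
Final: R2 = 58

58


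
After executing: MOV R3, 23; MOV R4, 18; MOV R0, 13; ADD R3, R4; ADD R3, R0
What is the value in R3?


Register state trace:
  MOV R3, 23  → R3 = 23
  MOV R4, 18  → R4 = 18
  MOV R0, 13  → R0 = 13
  ADD R3, R4  → R3 = 23 + 18 = 41
  ADD R3, R0  → R3 = 41 + 13 = 54
Final: R3 = 54

54


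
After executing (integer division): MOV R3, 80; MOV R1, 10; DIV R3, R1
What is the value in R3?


Register state trace:
  MOV R3, 80  → R3 = 80
  MOV R1, 10  → R1 = 10
  DIV R3, R1  → R3 = 80 // 10 = 8
Final: R3 = 8

8


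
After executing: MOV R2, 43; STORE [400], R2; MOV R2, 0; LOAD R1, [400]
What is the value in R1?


Register and memory trace:
  MOV R2, 43  → R2 = 43
  STORE [400], R2  → mem[400] = 43
  MOV R2, 0  → R2 = 0
  LOAD R1, [400]  → R1 = mem[400] = 43
Final: R1 = 43

43


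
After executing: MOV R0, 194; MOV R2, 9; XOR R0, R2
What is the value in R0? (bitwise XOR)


Register state trace:
  MOV R0, 194  → R0 = 194 (0b11000010)
  MOV R2, 9  → R2 = 9 (0b00001001)
  XOR R0, R2  → R0 = 194 XOR 9 = 203 (0b11001011)
Final: R0 = 203

203


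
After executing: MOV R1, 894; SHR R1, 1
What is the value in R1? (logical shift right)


Register state trace:
  MOV R1, 894  → R1 = 894
  SHR R1, 1  → R1 = 894 >> 1 = 894 // 2^1 = 447
Final: R1 = 447

447


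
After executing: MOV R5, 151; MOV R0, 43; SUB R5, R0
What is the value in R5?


Register state trace:
  MOV R5, 151  → R5 = 151
  MOV R0, 43  → R0 = 43
  SUB R5, R0  → R5 = 151 - 43 = 108
Final: R5 = 108

108


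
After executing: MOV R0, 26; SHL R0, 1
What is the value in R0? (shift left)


Register state trace:
  MOV R0, 26  → R0 = 26
  SHL R0, 1  → R0 = 26 << 1 = 26 * 2^1 = 52
Final: R0 = 52

52


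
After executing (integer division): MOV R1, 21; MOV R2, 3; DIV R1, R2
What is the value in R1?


Register state trace:
  MOV R1, 21  → R1 = 21
  MOV R2, 3  → R2 = 3
  DIV R1, R2  → R1 = 21 // 3 = 7
Final: R1 = 7

7


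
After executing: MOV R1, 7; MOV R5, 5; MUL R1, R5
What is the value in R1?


Register state trace:
  MOV R1, 7  → R1 = 7
  MOV R5, 5  → R5 = 5
  MUL R1, R5  → R1 = 7 * 5 = 35
Final: R1 = 35

35


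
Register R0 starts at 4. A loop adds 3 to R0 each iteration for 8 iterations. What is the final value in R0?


Starting value: R0 = 4
  Iter 1: R0 = 4 + 3 = 7
  Iter 2: R0 = 7 + 3 = 10
  Iter 3: R0 = 10 + 3 = 13
  Iter 4: R0 = 13 + 3 = 16
  Iter 5: R0 = 16 + 3 = 19
  Iter 6: R0 = 19 + 3 = 22
  Iter 7: R0 = 22 + 3 = 25
  Iter 8: R0 = 25 + 3 = 28
Final: R0 = 28

28


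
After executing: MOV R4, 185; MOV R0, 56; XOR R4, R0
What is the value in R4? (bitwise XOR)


Register state trace:
  MOV R4, 185  → R4 = 185 (0b10111001)
  MOV R0, 56  → R0 = 56 (0b00111000)
  XOR R4, R0  → R4 = 185 XOR 56 = 129 (0b10000001)
Final: R4 = 129

129


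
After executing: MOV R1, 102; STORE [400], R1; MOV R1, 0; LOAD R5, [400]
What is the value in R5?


Register and memory trace:
  MOV R1, 102  → R1 = 102
  STORE [400], R1  → mem[400] = 102
  MOV R1, 0  → R1 = 0
  LOAD R5, [400]  → R5 = mem[400] = 102
Final: R5 = 102

102


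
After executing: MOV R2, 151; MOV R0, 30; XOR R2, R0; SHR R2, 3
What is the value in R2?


Register state trace:
  MOV R2, 151  → R2 = 151 (0b10010111)
  MOV R0, 30  → R0 = 30 (0b00011110)
  XOR R2, R0  → R2 = 151 XOR 30 = 137 (0b10001001)
  SHR R2, 3  → R2 = 137 >> 3 = 17
Final: R2 = 17

17


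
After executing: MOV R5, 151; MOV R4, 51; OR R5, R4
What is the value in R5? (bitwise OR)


Register state trace:
  MOV R5, 151  → R5 = 151 (0b10010111)
  MOV R4, 51  → R4 = 51 (0b00110011)
  OR R5, R4   → R5 = 151 OR 51 = 183 (0b10110111)
Final: R5 = 183

183


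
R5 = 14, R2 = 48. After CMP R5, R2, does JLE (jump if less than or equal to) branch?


Trace:
  R5 = 14, R2 = 48
  CMP R5, R2  → compares 14 vs 48
  JLE checks: is 14 less than or equal to 48?
  14 < 48, so condition is true
Branch taken: Yes

Yes


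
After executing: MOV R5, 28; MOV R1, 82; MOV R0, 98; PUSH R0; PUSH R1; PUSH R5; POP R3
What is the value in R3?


Stack trace (top is rightmost):
  MOV R5, 28  → R5 = 28
  MOV R1, 82  → R1 = 82
  MOV R0, 98  → R0 = 98
  PUSH R0  → stack: [98]
  PUSH R1  → stack: [98, 82]
  PUSH R5  → stack: [98, 82, 28]
  POP R3  → R3 = 28, stack: [98, 82]
Final: R3 = 28

28


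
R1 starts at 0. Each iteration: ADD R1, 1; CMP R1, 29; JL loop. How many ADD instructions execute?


Loop trace (R1 starts at 0, target 29, step 1):
  ADD #1: R1 = 0 + 1 = 1  → 1 < 29, loop
  ADD #2: R1 = 1 + 1 = 2  → 2 < 29, loop
  ADD #3: R1 = 2 + 1 = 3  → 3 < 29, loop
  ADD #4: R1 = 3 + 1 = 4  → 4 < 29, loop
  ADD #5: R1 = 4 + 1 = 5  → 5 < 29, loop
  ADD #6: R1 = 5 + 1 = 6  → 6 < 29, loop
  ADD #7: R1 = 6 + 1 = 7  → 7 < 29, loop
  ADD #8: R1 = 7 + 1 = 8  → 8 < 29, loop
  ADD #9: R1 = 8 + 1 = 9  → 9 < 29, loop
  ADD #10: R1 = 9 + 1 = 10  → 10 < 29, loop
  ADD #11: R1 = 10 + 1 = 11  → 11 < 29, loop
  ADD #12: R1 = 11 + 1 = 12  → 12 < 29, loop
  ADD #13: R1 = 12 + 1 = 13  → 13 < 29, loop
  ADD #14: R1 = 13 + 1 = 14  → 14 < 29, loop
  ADD #15: R1 = 14 + 1 = 15  → 15 < 29, loop
  ADD #16: R1 = 15 + 1 = 16  → 16 < 29, loop
  ADD #17: R1 = 16 + 1 = 17  → 17 < 29, loop
  ADD #18: R1 = 17 + 1 = 18  → 18 < 29, loop
  ADD #19: R1 = 18 + 1 = 19  → 19 < 29, loop
  ADD #20: R1 = 19 + 1 = 20  → 20 < 29, loop
  ADD #21: R1 = 20 + 1 = 21  → 21 < 29, loop
  ADD #22: R1 = 21 + 1 = 22  → 22 < 29, loop
  ADD #23: R1 = 22 + 1 = 23  → 23 < 29, loop
  ADD #24: R1 = 23 + 1 = 24  → 24 < 29, loop
  ADD #25: R1 = 24 + 1 = 25  → 25 < 29, loop
  ADD #26: R1 = 25 + 1 = 26  → 26 < 29, loop
  ADD #27: R1 = 26 + 1 = 27  → 27 < 29, loop
  ADD #28: R1 = 27 + 1 = 28  → 28 < 29, loop
  ADD #29: R1 = 28 + 1 = 29  → 29 >= 29, exit
Total ADD instructions: 29

29


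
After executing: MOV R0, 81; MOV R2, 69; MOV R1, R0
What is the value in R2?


Register state trace:
  MOV R0, 81  → R0 = 81
  MOV R2, 69  → R2 = 69
  MOV R1, R0  → R1 = 81
Final: R2 = 69

69


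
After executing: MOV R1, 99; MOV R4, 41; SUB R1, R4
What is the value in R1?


Register state trace:
  MOV R1, 99  → R1 = 99
  MOV R4, 41  → R4 = 41
  SUB R1, R4  → R1 = 99 - 41 = 58
Final: R1 = 58

58


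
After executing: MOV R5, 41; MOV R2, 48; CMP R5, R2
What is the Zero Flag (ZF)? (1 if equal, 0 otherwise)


Register state trace:
  MOV R5, 41  → R5 = 41
  MOV R2, 48  → R2 = 48
  CMP R5, R2  → computes 41 - 48 = -7
  Result is nonzero, so values are not equal
ZF = 0

0


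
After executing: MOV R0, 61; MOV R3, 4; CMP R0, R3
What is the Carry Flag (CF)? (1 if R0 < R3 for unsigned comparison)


Register state trace:
  MOV R0, 61  → R0 = 61
  MOV R3, 4  → R3 = 4
  CMP R0, R3  → unsigned 61 - 4: no borrow
  61 >= 4, so CF = 0
CF = 0

0


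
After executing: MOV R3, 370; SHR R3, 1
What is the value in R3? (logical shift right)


Register state trace:
  MOV R3, 370  → R3 = 370
  SHR R3, 1  → R3 = 370 >> 1 = 370 // 2^1 = 185
Final: R3 = 185

185


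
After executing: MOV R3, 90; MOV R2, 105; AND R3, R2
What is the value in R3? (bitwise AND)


Register state trace:
  MOV R3, 90  → R3 = 90 (0b01011010)
  MOV R2, 105  → R2 = 105 (0b01101001)
  AND R3, R2  → R3 = 90 AND 105 = 72 (0b01001000)
Final: R3 = 72

72


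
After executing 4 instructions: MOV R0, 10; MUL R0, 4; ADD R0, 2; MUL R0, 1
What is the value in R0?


Register state trace:
  MOV R0, 10  → R0 = 10
  MUL R0, 4  → R0 = 10 * 4 = 40
  ADD R0, 2  → R0 = 40 + 2 = 42
  MUL R0, 1  → R0 = 42 * 1 = 42
Final: R0 = 42

42


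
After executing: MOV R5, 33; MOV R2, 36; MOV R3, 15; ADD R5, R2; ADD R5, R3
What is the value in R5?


Register state trace:
  MOV R5, 33  → R5 = 33
  MOV R2, 36  → R2 = 36
  MOV R3, 15  → R3 = 15
  ADD R5, R2  → R5 = 33 + 36 = 69
  ADD R5, R3  → R5 = 69 + 15 = 84
Final: R5 = 84

84


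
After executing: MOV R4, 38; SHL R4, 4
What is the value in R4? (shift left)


Register state trace:
  MOV R4, 38  → R4 = 38
  SHL R4, 4  → R4 = 38 << 4 = 38 * 2^4 = 608
Final: R4 = 608

608


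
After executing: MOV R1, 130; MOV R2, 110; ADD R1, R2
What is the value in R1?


Register state trace:
  MOV R1, 130  → R1 = 130
  MOV R2, 110  → R2 = 110
  ADD R1, R2  → R1 = 130 + 110 = 240
Final: R1 = 240

240


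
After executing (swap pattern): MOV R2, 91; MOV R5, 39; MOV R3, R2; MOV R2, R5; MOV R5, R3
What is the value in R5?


Register state trace (swap pattern):
  MOV R2, 91  → R2 = 91
  MOV R5, 39  → R5 = 39
  MOV R3, R2  → R3 = 91  (save R2)
  MOV R2, R5  → R2 = 39  (R2 gets R5's value)
  MOV R5, R3  → R5 = 91  (R5 gets saved value)
Final: R5 = 91

91


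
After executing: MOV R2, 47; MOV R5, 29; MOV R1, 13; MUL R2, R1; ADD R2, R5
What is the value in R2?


Register state trace:
  MOV R2, 47  → R2 = 47
  MOV R5, 29  → R5 = 29
  MOV R1, 13  → R1 = 13
  MUL R2, R1  → R2 = 47 * 13 = 611
  ADD R2, R5  → R2 = 611 + 29 = 640
Final: R2 = 640

640


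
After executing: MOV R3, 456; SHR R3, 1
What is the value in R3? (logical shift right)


Register state trace:
  MOV R3, 456  → R3 = 456
  SHR R3, 1  → R3 = 456 >> 1 = 456 // 2^1 = 228
Final: R3 = 228

228


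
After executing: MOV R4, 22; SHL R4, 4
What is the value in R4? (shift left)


Register state trace:
  MOV R4, 22  → R4 = 22
  SHL R4, 4  → R4 = 22 << 4 = 22 * 2^4 = 352
Final: R4 = 352

352


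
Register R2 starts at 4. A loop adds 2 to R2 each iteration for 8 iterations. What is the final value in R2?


Starting value: R2 = 4
  Iter 1: R2 = 4 + 2 = 6
  Iter 2: R2 = 6 + 2 = 8
  Iter 3: R2 = 8 + 2 = 10
  Iter 4: R2 = 10 + 2 = 12
  Iter 5: R2 = 12 + 2 = 14
  Iter 6: R2 = 14 + 2 = 16
  Iter 7: R2 = 16 + 2 = 18
  Iter 8: R2 = 18 + 2 = 20
Final: R2 = 20

20


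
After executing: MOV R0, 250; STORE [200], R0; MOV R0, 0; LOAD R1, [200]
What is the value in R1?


Register and memory trace:
  MOV R0, 250  → R0 = 250
  STORE [200], R0  → mem[200] = 250
  MOV R0, 0  → R0 = 0
  LOAD R1, [200]  → R1 = mem[200] = 250
Final: R1 = 250

250


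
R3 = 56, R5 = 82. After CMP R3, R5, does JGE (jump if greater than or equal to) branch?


Trace:
  R3 = 56, R5 = 82
  CMP R3, R5  → compares 56 vs 82
  JGE checks: is 56 greater than or equal to 82?
  56 < 82, so condition is false
Branch taken: No

No


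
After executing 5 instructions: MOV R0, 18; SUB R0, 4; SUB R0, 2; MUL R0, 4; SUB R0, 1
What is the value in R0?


Register state trace:
  MOV R0, 18  → R0 = 18
  SUB R0, 4  → R0 = 18 - 4 = 14
  SUB R0, 2  → R0 = 14 - 2 = 12
  MUL R0, 4  → R0 = 12 * 4 = 48
  SUB R0, 1  → R0 = 48 - 1 = 47
Final: R0 = 47

47


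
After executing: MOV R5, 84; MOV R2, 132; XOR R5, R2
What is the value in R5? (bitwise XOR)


Register state trace:
  MOV R5, 84  → R5 = 84 (0b01010100)
  MOV R2, 132  → R2 = 132 (0b10000100)
  XOR R5, R2  → R5 = 84 XOR 132 = 208 (0b11010000)
Final: R5 = 208

208


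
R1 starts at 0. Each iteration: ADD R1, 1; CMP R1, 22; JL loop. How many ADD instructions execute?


Loop trace (R1 starts at 0, target 22, step 1):
  ADD #1: R1 = 0 + 1 = 1  → 1 < 22, loop
  ADD #2: R1 = 1 + 1 = 2  → 2 < 22, loop
  ADD #3: R1 = 2 + 1 = 3  → 3 < 22, loop
  ADD #4: R1 = 3 + 1 = 4  → 4 < 22, loop
  ADD #5: R1 = 4 + 1 = 5  → 5 < 22, loop
  ADD #6: R1 = 5 + 1 = 6  → 6 < 22, loop
  ADD #7: R1 = 6 + 1 = 7  → 7 < 22, loop
  ADD #8: R1 = 7 + 1 = 8  → 8 < 22, loop
  ADD #9: R1 = 8 + 1 = 9  → 9 < 22, loop
  ADD #10: R1 = 9 + 1 = 10  → 10 < 22, loop
  ADD #11: R1 = 10 + 1 = 11  → 11 < 22, loop
  ADD #12: R1 = 11 + 1 = 12  → 12 < 22, loop
  ADD #13: R1 = 12 + 1 = 13  → 13 < 22, loop
  ADD #14: R1 = 13 + 1 = 14  → 14 < 22, loop
  ADD #15: R1 = 14 + 1 = 15  → 15 < 22, loop
  ADD #16: R1 = 15 + 1 = 16  → 16 < 22, loop
  ADD #17: R1 = 16 + 1 = 17  → 17 < 22, loop
  ADD #18: R1 = 17 + 1 = 18  → 18 < 22, loop
  ADD #19: R1 = 18 + 1 = 19  → 19 < 22, loop
  ADD #20: R1 = 19 + 1 = 20  → 20 < 22, loop
  ADD #21: R1 = 20 + 1 = 21  → 21 < 22, loop
  ADD #22: R1 = 21 + 1 = 22  → 22 >= 22, exit
Total ADD instructions: 22

22


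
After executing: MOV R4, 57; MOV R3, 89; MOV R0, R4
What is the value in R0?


Register state trace:
  MOV R4, 57  → R4 = 57
  MOV R3, 89  → R3 = 89
  MOV R0, R4  → R0 = 57
Final: R0 = 57

57


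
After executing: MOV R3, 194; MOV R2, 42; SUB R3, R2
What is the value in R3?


Register state trace:
  MOV R3, 194  → R3 = 194
  MOV R2, 42  → R2 = 42
  SUB R3, R2  → R3 = 194 - 42 = 152
Final: R3 = 152

152


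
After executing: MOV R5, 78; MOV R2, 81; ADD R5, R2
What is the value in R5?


Register state trace:
  MOV R5, 78  → R5 = 78
  MOV R2, 81  → R2 = 81
  ADD R5, R2  → R5 = 78 + 81 = 159
Final: R5 = 159

159


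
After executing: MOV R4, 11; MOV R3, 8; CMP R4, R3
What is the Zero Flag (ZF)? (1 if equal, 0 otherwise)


Register state trace:
  MOV R4, 11  → R4 = 11
  MOV R3, 8  → R3 = 8
  CMP R4, R3  → computes 11 - 8 = 3
  Result is nonzero, so values are not equal
ZF = 0

0


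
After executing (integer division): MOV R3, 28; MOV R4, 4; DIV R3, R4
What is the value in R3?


Register state trace:
  MOV R3, 28  → R3 = 28
  MOV R4, 4  → R4 = 4
  DIV R3, R4  → R3 = 28 // 4 = 7
Final: R3 = 7

7


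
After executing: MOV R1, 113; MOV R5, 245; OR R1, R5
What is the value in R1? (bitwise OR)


Register state trace:
  MOV R1, 113  → R1 = 113 (0b01110001)
  MOV R5, 245  → R5 = 245 (0b11110101)
  OR R1, R5   → R1 = 113 OR 245 = 245 (0b11110101)
Final: R1 = 245

245


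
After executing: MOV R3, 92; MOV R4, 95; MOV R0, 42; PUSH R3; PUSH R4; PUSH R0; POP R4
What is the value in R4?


Stack trace (top is rightmost):
  MOV R3, 92  → R3 = 92
  MOV R4, 95  → R4 = 95
  MOV R0, 42  → R0 = 42
  PUSH R3  → stack: [92]
  PUSH R4  → stack: [92, 95]
  PUSH R0  → stack: [92, 95, 42]
  POP R4  → R4 = 42, stack: [92, 95]
Final: R4 = 42

42


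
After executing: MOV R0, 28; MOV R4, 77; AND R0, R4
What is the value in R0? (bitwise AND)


Register state trace:
  MOV R0, 28  → R0 = 28 (0b00011100)
  MOV R4, 77  → R4 = 77 (0b01001101)
  AND R0, R4  → R0 = 28 AND 77 = 12 (0b00001100)
Final: R0 = 12

12


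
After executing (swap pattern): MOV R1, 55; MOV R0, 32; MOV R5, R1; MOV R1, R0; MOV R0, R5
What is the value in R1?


Register state trace (swap pattern):
  MOV R1, 55  → R1 = 55
  MOV R0, 32  → R0 = 32
  MOV R5, R1  → R5 = 55  (save R1)
  MOV R1, R0  → R1 = 32  (R1 gets R0's value)
  MOV R0, R5  → R0 = 55  (R0 gets saved value)
Final: R1 = 32

32


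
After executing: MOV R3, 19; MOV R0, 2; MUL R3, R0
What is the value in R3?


Register state trace:
  MOV R3, 19  → R3 = 19
  MOV R0, 2  → R0 = 2
  MUL R3, R0  → R3 = 19 * 2 = 38
Final: R3 = 38

38


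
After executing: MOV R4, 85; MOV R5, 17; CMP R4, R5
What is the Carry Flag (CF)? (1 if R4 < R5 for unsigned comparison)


Register state trace:
  MOV R4, 85  → R4 = 85
  MOV R5, 17  → R5 = 17
  CMP R4, R5  → unsigned 85 - 17: no borrow
  85 >= 17, so CF = 0
CF = 0

0


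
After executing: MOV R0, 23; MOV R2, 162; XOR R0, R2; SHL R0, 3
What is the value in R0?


Register state trace:
  MOV R0, 23  → R0 = 23 (0b00010111)
  MOV R2, 162  → R2 = 162 (0b10100010)
  XOR R0, R2  → R0 = 23 XOR 162 = 181 (0b10110101)
  SHL R0, 3  → R0 = 181 << 3 = 1448
Final: R0 = 1448

1448


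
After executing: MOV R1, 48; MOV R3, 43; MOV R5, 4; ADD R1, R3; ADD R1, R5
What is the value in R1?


Register state trace:
  MOV R1, 48  → R1 = 48
  MOV R3, 43  → R3 = 43
  MOV R5, 4  → R5 = 4
  ADD R1, R3  → R1 = 48 + 43 = 91
  ADD R1, R5  → R1 = 91 + 4 = 95
Final: R1 = 95

95


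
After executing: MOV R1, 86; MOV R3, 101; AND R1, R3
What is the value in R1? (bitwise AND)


Register state trace:
  MOV R1, 86  → R1 = 86 (0b01010110)
  MOV R3, 101  → R3 = 101 (0b01100101)
  AND R1, R3  → R1 = 86 AND 101 = 68 (0b01000100)
Final: R1 = 68

68


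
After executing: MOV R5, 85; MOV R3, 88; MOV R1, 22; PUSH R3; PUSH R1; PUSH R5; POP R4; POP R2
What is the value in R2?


Stack trace (top is rightmost):
  MOV R5, 85  → R5 = 85
  MOV R3, 88  → R3 = 88
  MOV R1, 22  → R1 = 22
  PUSH R3  → stack: [88]
  PUSH R1  → stack: [88, 22]
  PUSH R5  → stack: [88, 22, 85]
  POP R4  → R4 = 85, stack: [88, 22]
  POP R2  → R2 = 22, stack: [88]
Final: R2 = 22

22


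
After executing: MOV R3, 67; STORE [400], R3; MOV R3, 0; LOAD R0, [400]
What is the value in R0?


Register and memory trace:
  MOV R3, 67  → R3 = 67
  STORE [400], R3  → mem[400] = 67
  MOV R3, 0  → R3 = 0
  LOAD R0, [400]  → R0 = mem[400] = 67
Final: R0 = 67

67


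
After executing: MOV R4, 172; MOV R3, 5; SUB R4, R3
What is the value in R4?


Register state trace:
  MOV R4, 172  → R4 = 172
  MOV R3, 5  → R3 = 5
  SUB R4, R3  → R4 = 172 - 5 = 167
Final: R4 = 167

167


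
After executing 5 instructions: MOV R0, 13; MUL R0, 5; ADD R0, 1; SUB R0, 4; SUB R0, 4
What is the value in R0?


Register state trace:
  MOV R0, 13  → R0 = 13
  MUL R0, 5  → R0 = 13 * 5 = 65
  ADD R0, 1  → R0 = 65 + 1 = 66
  SUB R0, 4  → R0 = 66 - 4 = 62
  SUB R0, 4  → R0 = 62 - 4 = 58
Final: R0 = 58

58


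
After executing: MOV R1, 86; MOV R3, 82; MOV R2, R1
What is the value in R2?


Register state trace:
  MOV R1, 86  → R1 = 86
  MOV R3, 82  → R3 = 82
  MOV R2, R1  → R2 = 86
Final: R2 = 86

86


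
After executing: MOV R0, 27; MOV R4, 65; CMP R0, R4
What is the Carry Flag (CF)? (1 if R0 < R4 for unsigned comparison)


Register state trace:
  MOV R0, 27  → R0 = 27
  MOV R4, 65  → R4 = 65
  CMP R0, R4  → unsigned 27 - 65: borrow occurs
  27 < 65, so CF = 1
CF = 1

1


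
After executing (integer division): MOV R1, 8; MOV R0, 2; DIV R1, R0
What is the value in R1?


Register state trace:
  MOV R1, 8  → R1 = 8
  MOV R0, 2  → R0 = 2
  DIV R1, R0  → R1 = 8 // 2 = 4
Final: R1 = 4

4


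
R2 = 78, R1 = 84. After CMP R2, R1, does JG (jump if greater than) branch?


Trace:
  R2 = 78, R1 = 84
  CMP R2, R1  → compares 78 vs 84
  JG checks: is 78 greater than 84?
  78 < 84, so condition is false
Branch taken: No

No


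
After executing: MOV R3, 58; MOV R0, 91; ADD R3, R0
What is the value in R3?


Register state trace:
  MOV R3, 58  → R3 = 58
  MOV R0, 91  → R0 = 91
  ADD R3, R0  → R3 = 58 + 91 = 149
Final: R3 = 149

149


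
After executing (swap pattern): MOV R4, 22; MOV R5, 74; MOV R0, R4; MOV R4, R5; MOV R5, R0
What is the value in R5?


Register state trace (swap pattern):
  MOV R4, 22  → R4 = 22
  MOV R5, 74  → R5 = 74
  MOV R0, R4  → R0 = 22  (save R4)
  MOV R4, R5  → R4 = 74  (R4 gets R5's value)
  MOV R5, R0  → R5 = 22  (R5 gets saved value)
Final: R5 = 22

22


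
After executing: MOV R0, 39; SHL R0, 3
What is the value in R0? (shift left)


Register state trace:
  MOV R0, 39  → R0 = 39
  SHL R0, 3  → R0 = 39 << 3 = 39 * 2^3 = 312
Final: R0 = 312

312


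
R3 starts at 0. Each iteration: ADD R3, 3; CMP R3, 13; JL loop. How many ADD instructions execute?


Loop trace (R3 starts at 0, target 13, step 3):
  ADD #1: R3 = 0 + 3 = 3  → 3 < 13, loop
  ADD #2: R3 = 3 + 3 = 6  → 6 < 13, loop
  ADD #3: R3 = 6 + 3 = 9  → 9 < 13, loop
  ADD #4: R3 = 9 + 3 = 12  → 12 < 13, loop
  ADD #5: R3 = 12 + 3 = 15  → 15 >= 13, exit
Total ADD instructions: 5

5


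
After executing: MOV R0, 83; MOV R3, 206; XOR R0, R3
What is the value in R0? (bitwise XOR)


Register state trace:
  MOV R0, 83  → R0 = 83 (0b01010011)
  MOV R3, 206  → R3 = 206 (0b11001110)
  XOR R0, R3  → R0 = 83 XOR 206 = 157 (0b10011101)
Final: R0 = 157

157


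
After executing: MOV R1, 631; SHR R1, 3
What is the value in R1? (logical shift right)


Register state trace:
  MOV R1, 631  → R1 = 631
  SHR R1, 3  → R1 = 631 >> 3 = 631 // 2^3 = 78
Final: R1 = 78

78


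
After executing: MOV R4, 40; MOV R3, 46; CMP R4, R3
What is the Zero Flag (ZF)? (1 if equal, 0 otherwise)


Register state trace:
  MOV R4, 40  → R4 = 40
  MOV R3, 46  → R3 = 46
  CMP R4, R3  → computes 40 - 46 = -6
  Result is nonzero, so values are not equal
ZF = 0

0


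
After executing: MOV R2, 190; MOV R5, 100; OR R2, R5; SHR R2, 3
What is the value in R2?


Register state trace:
  MOV R2, 190  → R2 = 190 (0b10111110)
  MOV R5, 100  → R5 = 100 (0b01100100)
  OR R2, R5  → R2 = 190 OR 100 = 254 (0b11111110)
  SHR R2, 3  → R2 = 254 >> 3 = 31
Final: R2 = 31

31


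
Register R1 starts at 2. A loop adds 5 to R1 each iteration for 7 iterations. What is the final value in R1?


Starting value: R1 = 2
  Iter 1: R1 = 2 + 5 = 7
  Iter 2: R1 = 7 + 5 = 12
  Iter 3: R1 = 12 + 5 = 17
  Iter 4: R1 = 17 + 5 = 22
  Iter 5: R1 = 22 + 5 = 27
  Iter 6: R1 = 27 + 5 = 32
  Iter 7: R1 = 32 + 5 = 37
Final: R1 = 37

37


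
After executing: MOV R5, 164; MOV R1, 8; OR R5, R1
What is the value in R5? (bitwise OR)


Register state trace:
  MOV R5, 164  → R5 = 164 (0b10100100)
  MOV R1, 8  → R1 = 8 (0b00001000)
  OR R5, R1   → R5 = 164 OR 8 = 172 (0b10101100)
Final: R5 = 172

172


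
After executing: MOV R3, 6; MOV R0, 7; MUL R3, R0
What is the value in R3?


Register state trace:
  MOV R3, 6  → R3 = 6
  MOV R0, 7  → R0 = 7
  MUL R3, R0  → R3 = 6 * 7 = 42
Final: R3 = 42

42


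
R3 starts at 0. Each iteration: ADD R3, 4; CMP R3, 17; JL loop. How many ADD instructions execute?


Loop trace (R3 starts at 0, target 17, step 4):
  ADD #1: R3 = 0 + 4 = 4  → 4 < 17, loop
  ADD #2: R3 = 4 + 4 = 8  → 8 < 17, loop
  ADD #3: R3 = 8 + 4 = 12  → 12 < 17, loop
  ADD #4: R3 = 12 + 4 = 16  → 16 < 17, loop
  ADD #5: R3 = 16 + 4 = 20  → 20 >= 17, exit
Total ADD instructions: 5

5


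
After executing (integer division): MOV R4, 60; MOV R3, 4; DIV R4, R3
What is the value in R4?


Register state trace:
  MOV R4, 60  → R4 = 60
  MOV R3, 4  → R3 = 4
  DIV R4, R3  → R4 = 60 // 4 = 15
Final: R4 = 15

15


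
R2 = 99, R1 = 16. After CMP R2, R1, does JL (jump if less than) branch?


Trace:
  R2 = 99, R1 = 16
  CMP R2, R1  → compares 99 vs 16
  JL checks: is 99 less than 16?
  99 > 16, so condition is false
Branch taken: No

No


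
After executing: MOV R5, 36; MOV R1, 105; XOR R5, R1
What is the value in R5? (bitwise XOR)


Register state trace:
  MOV R5, 36  → R5 = 36 (0b00100100)
  MOV R1, 105  → R1 = 105 (0b01101001)
  XOR R5, R1  → R5 = 36 XOR 105 = 77 (0b01001101)
Final: R5 = 77

77


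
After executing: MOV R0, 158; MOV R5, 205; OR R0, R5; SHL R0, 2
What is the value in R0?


Register state trace:
  MOV R0, 158  → R0 = 158 (0b10011110)
  MOV R5, 205  → R5 = 205 (0b11001101)
  OR R0, R5  → R0 = 158 OR 205 = 223 (0b11011111)
  SHL R0, 2  → R0 = 223 << 2 = 892
Final: R0 = 892

892


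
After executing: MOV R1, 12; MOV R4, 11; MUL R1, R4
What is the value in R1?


Register state trace:
  MOV R1, 12  → R1 = 12
  MOV R4, 11  → R4 = 11
  MUL R1, R4  → R1 = 12 * 11 = 132
Final: R1 = 132

132


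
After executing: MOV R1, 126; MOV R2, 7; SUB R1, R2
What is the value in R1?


Register state trace:
  MOV R1, 126  → R1 = 126
  MOV R2, 7  → R2 = 7
  SUB R1, R2  → R1 = 126 - 7 = 119
Final: R1 = 119

119


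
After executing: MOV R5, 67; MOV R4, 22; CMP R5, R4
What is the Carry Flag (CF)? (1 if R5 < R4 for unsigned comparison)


Register state trace:
  MOV R5, 67  → R5 = 67
  MOV R4, 22  → R4 = 22
  CMP R5, R4  → unsigned 67 - 22: no borrow
  67 >= 22, so CF = 0
CF = 0

0


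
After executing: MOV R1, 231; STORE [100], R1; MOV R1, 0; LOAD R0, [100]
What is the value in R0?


Register and memory trace:
  MOV R1, 231  → R1 = 231
  STORE [100], R1  → mem[100] = 231
  MOV R1, 0  → R1 = 0
  LOAD R0, [100]  → R0 = mem[100] = 231
Final: R0 = 231

231


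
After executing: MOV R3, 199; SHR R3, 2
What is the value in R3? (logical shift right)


Register state trace:
  MOV R3, 199  → R3 = 199
  SHR R3, 2  → R3 = 199 >> 2 = 199 // 2^2 = 49
Final: R3 = 49

49


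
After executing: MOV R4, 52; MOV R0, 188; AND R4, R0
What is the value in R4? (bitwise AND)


Register state trace:
  MOV R4, 52  → R4 = 52 (0b00110100)
  MOV R0, 188  → R0 = 188 (0b10111100)
  AND R4, R0  → R4 = 52 AND 188 = 52 (0b00110100)
Final: R4 = 52

52


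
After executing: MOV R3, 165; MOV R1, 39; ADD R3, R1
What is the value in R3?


Register state trace:
  MOV R3, 165  → R3 = 165
  MOV R1, 39  → R1 = 39
  ADD R3, R1  → R3 = 165 + 39 = 204
Final: R3 = 204

204


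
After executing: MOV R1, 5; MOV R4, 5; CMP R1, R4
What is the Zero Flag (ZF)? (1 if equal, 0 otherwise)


Register state trace:
  MOV R1, 5  → R1 = 5
  MOV R4, 5  → R4 = 5
  CMP R1, R4  → computes 5 - 5 = 0
  Result is zero, so values are equal
ZF = 1

1


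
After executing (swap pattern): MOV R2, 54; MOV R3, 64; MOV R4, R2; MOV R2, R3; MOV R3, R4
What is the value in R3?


Register state trace (swap pattern):
  MOV R2, 54  → R2 = 54
  MOV R3, 64  → R3 = 64
  MOV R4, R2  → R4 = 54  (save R2)
  MOV R2, R3  → R2 = 64  (R2 gets R3's value)
  MOV R3, R4  → R3 = 54  (R3 gets saved value)
Final: R3 = 54

54


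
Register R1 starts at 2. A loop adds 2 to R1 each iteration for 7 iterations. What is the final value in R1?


Starting value: R1 = 2
  Iter 1: R1 = 2 + 2 = 4
  Iter 2: R1 = 4 + 2 = 6
  Iter 3: R1 = 6 + 2 = 8
  Iter 4: R1 = 8 + 2 = 10
  Iter 5: R1 = 10 + 2 = 12
  Iter 6: R1 = 12 + 2 = 14
  Iter 7: R1 = 14 + 2 = 16
Final: R1 = 16

16


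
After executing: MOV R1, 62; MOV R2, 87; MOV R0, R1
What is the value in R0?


Register state trace:
  MOV R1, 62  → R1 = 62
  MOV R2, 87  → R2 = 87
  MOV R0, R1  → R0 = 62
Final: R0 = 62

62


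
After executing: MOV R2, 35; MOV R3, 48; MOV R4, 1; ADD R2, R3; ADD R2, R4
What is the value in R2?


Register state trace:
  MOV R2, 35  → R2 = 35
  MOV R3, 48  → R3 = 48
  MOV R4, 1  → R4 = 1
  ADD R2, R3  → R2 = 35 + 48 = 83
  ADD R2, R4  → R2 = 83 + 1 = 84
Final: R2 = 84

84


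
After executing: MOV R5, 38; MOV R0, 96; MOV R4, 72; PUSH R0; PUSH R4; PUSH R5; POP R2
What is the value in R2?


Stack trace (top is rightmost):
  MOV R5, 38  → R5 = 38
  MOV R0, 96  → R0 = 96
  MOV R4, 72  → R4 = 72
  PUSH R0  → stack: [96]
  PUSH R4  → stack: [96, 72]
  PUSH R5  → stack: [96, 72, 38]
  POP R2  → R2 = 38, stack: [96, 72]
Final: R2 = 38

38


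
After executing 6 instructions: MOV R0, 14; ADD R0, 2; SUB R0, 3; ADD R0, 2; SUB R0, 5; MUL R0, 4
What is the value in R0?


Register state trace:
  MOV R0, 14  → R0 = 14
  ADD R0, 2  → R0 = 14 + 2 = 16
  SUB R0, 3  → R0 = 16 - 3 = 13
  ADD R0, 2  → R0 = 13 + 2 = 15
  SUB R0, 5  → R0 = 15 - 5 = 10
  MUL R0, 4  → R0 = 10 * 4 = 40
Final: R0 = 40

40


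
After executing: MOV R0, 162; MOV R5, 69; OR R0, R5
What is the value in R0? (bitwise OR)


Register state trace:
  MOV R0, 162  → R0 = 162 (0b10100010)
  MOV R5, 69  → R5 = 69 (0b01000101)
  OR R0, R5   → R0 = 162 OR 69 = 231 (0b11100111)
Final: R0 = 231

231


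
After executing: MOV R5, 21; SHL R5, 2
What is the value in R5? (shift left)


Register state trace:
  MOV R5, 21  → R5 = 21
  SHL R5, 2  → R5 = 21 << 2 = 21 * 2^2 = 84
Final: R5 = 84

84


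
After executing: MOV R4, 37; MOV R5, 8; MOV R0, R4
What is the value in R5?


Register state trace:
  MOV R4, 37  → R4 = 37
  MOV R5, 8  → R5 = 8
  MOV R0, R4  → R0 = 37
Final: R5 = 8

8


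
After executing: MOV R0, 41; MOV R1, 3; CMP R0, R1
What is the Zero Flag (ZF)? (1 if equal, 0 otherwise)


Register state trace:
  MOV R0, 41  → R0 = 41
  MOV R1, 3  → R1 = 3
  CMP R0, R1  → computes 41 - 3 = 38
  Result is nonzero, so values are not equal
ZF = 0

0


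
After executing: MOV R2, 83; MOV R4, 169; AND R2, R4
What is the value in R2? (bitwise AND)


Register state trace:
  MOV R2, 83  → R2 = 83 (0b01010011)
  MOV R4, 169  → R4 = 169 (0b10101001)
  AND R2, R4  → R2 = 83 AND 169 = 1 (0b00000001)
Final: R2 = 1

1


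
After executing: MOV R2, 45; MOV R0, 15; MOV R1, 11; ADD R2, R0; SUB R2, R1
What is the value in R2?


Register state trace:
  MOV R2, 45  → R2 = 45
  MOV R0, 15  → R0 = 15
  MOV R1, 11  → R1 = 11
  ADD R2, R0  → R2 = 45 + 15 = 60
  SUB R2, R1  → R2 = 60 - 11 = 49
Final: R2 = 49

49


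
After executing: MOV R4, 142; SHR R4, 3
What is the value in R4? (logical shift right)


Register state trace:
  MOV R4, 142  → R4 = 142
  SHR R4, 3  → R4 = 142 >> 3 = 142 // 2^3 = 17
Final: R4 = 17

17
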